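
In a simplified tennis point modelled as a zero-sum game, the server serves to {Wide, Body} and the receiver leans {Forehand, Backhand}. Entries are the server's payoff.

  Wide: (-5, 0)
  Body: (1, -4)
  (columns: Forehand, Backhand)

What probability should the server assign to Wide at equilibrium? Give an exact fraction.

Row minima: Wide → -5, Body → -4; maximin = -4.
Column maxima: Forehand → 1, Backhand → 0; minimax = 0.
-4 ≠ 0, so there is no saddle point; optimal play is mixed.
Let the server play Wide with probability p. Expected payoff against Forehand: (-5)p + 1(1−p) = −6p + 1; against Backhand: 0p + (-4)(1−p) = 4p − 4.
Setting these equal: −6p + 1 = 4p − 4 ⇒ −10p = -5 ⇒ p = 1/2, and the value is (-6)·(1/2) + 1 = -2.
For the receiver: with q = P(Forehand), equating Wide's and Body's payoffs gives −5q = 5q − 4 ⇒ q = 2/5.

1/2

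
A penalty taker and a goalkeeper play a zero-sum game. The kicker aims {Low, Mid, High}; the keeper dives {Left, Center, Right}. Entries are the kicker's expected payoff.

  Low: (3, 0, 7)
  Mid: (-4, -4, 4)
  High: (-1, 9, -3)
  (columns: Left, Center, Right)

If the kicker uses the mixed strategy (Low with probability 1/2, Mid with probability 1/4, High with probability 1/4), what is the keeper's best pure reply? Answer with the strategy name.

Left

If the keeper plays Left, the kicker's expected payoff is (1/2)·3 + (1/4)·(-4) + (1/4)·(-1) = 1/4.
If the keeper plays Center, the kicker's expected payoff is (1/2)·0 + (1/4)·(-4) + (1/4)·9 = 5/4.
If the keeper plays Right, the kicker's expected payoff is (1/2)·7 + (1/4)·4 + (1/4)·(-3) = 15/4.
The keeper minimizes the kicker's payoff; the smallest is 1/4, so the best response is Left.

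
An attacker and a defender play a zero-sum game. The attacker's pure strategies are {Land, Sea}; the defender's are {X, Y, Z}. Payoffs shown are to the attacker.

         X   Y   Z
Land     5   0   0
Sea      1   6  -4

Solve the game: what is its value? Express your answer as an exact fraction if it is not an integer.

Row minima: Land → 0, Sea → -4; maximin = 0.
Column maxima: X → 5, Y → 6, Z → 0; minimax = 0.
Since maximin = minimax = 0, there is a saddle point and the value is 0.

0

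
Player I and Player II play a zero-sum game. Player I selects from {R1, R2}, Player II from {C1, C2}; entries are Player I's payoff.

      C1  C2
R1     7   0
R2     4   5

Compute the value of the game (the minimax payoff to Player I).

35/8

Row minima: R1 → 0, R2 → 4; maximin = 4.
Column maxima: C1 → 7, C2 → 5; minimax = 5.
4 ≠ 5, so there is no saddle point; optimal play is mixed.
Let Player I play R1 with probability p. Expected payoff against C1: 7p + 4(1−p) = 3p + 4; against C2: 0p + 5(1−p) = −5p + 5.
Setting these equal: 3p + 4 = −5p + 5 ⇒ 8p = 1 ⇒ p = 1/8, and the value is (3)·(1/8) + 4 = 35/8.
For Player II: with q = P(C1), equating R1's and R2's payoffs gives 7q = −q + 5 ⇒ q = 5/8.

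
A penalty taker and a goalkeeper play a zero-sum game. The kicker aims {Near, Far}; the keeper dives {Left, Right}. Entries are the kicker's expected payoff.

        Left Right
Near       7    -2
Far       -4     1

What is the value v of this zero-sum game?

-1/14

Row minima: Near → -2, Far → -4; maximin = -2.
Column maxima: Left → 7, Right → 1; minimax = 1.
-2 ≠ 1, so there is no saddle point; optimal play is mixed.
Let the kicker play Near with probability p. Expected payoff against Left: 7p + (-4)(1−p) = 11p − 4; against Right: (-2)p + 1(1−p) = −3p + 1.
Setting these equal: 11p − 4 = −3p + 1 ⇒ 14p = 5 ⇒ p = 5/14, and the value is (11)·(5/14) − 4 = -1/14.
For the keeper: with q = P(Left), equating Near's and Far's payoffs gives 9q − 2 = −5q + 1 ⇒ q = 3/14.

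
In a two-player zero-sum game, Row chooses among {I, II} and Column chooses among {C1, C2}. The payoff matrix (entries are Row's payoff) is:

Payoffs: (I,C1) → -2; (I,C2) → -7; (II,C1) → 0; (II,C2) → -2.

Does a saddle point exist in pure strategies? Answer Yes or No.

Yes

Row minima: I → -7, II → -2; maximin = -2.
Column maxima: C1 → 0, C2 → -2; minimax = -2.
maximin = minimax = -2, so a saddle point exists.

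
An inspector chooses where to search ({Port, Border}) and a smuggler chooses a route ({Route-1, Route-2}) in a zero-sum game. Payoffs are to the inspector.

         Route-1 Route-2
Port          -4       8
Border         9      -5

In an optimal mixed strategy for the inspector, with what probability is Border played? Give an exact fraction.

Row minima: Port → -4, Border → -5; maximin = -4.
Column maxima: Route-1 → 9, Route-2 → 8; minimax = 8.
-4 ≠ 8, so there is no saddle point; optimal play is mixed.
Let the inspector play Port with probability p. Expected payoff against Route-1: (-4)p + 9(1−p) = −13p + 9; against Route-2: 8p + (-5)(1−p) = 13p − 5.
Setting these equal: −13p + 9 = 13p − 5 ⇒ −26p = -14 ⇒ p = 7/13, and the value is (-13)·(7/13) + 9 = 2.
For the smuggler: with q = P(Route-1), equating Port's and Border's payoffs gives −12q + 8 = 14q − 5 ⇒ q = 1/2.

6/13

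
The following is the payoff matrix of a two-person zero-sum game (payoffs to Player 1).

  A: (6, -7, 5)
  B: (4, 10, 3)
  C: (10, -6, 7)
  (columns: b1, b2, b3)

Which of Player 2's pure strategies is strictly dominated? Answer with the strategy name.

b3 holds Player 1's payoff strictly below b1 in every row: 5 < 6, 3 < 4, 7 < 10.
So b1 is strictly dominated for Player 2.

b1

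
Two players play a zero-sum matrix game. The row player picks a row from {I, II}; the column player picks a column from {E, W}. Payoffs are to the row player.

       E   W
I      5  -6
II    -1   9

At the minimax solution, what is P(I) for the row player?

10/21

Row minima: I → -6, II → -1; maximin = -1.
Column maxima: E → 5, W → 9; minimax = 5.
-1 ≠ 5, so there is no saddle point; optimal play is mixed.
Let the row player play I with probability p. Expected payoff against E: 5p + (-1)(1−p) = 6p − 1; against W: (-6)p + 9(1−p) = −15p + 9.
Setting these equal: 6p − 1 = −15p + 9 ⇒ 21p = 10 ⇒ p = 10/21, and the value is (6)·(10/21) − 1 = 13/7.
For the column player: with q = P(E), equating I's and II's payoffs gives 11q − 6 = −10q + 9 ⇒ q = 5/7.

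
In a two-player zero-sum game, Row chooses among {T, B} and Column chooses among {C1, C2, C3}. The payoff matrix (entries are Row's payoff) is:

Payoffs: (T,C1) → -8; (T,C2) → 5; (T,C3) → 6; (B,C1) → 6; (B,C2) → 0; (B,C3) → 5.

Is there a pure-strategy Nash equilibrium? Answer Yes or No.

Row minima: T → -8, B → 0; maximin = 0.
Column maxima: C1 → 6, C2 → 5, C3 → 6; minimax = 5.
0 ≠ 5, so no pure-strategy equilibrium exists.

No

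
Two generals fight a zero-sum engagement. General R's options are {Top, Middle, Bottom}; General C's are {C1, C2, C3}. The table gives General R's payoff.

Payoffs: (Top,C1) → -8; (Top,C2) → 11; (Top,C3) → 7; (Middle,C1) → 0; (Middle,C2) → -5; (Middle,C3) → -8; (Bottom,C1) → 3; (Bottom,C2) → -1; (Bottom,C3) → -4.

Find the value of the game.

Row minima: Top → -8, Middle → -8, Bottom → -4; maximin = -4.
Column maxima: C1 → 3, C2 → 11, C3 → 7; minimax = 3.
-4 ≠ 3, so there is no saddle point; optimal play is mixed.
Middle is strictly dominated by Bottom, so General R never plays it.
C2 is strictly dominated by C3 (it gives General R strictly more in every row), so General C never plays it.
On the remaining 2×2 (Top, Bottom vs C1, C3):
Let General R play Top with probability p. Expected payoff against C1: (-8)p + 3(1−p) = −11p + 3; against C3: 7p + (-4)(1−p) = 11p − 4.
Setting these equal: −11p + 3 = 11p − 4 ⇒ −22p = -7 ⇒ p = 7/22, and the value is (-11)·(7/22) + 3 = -1/2.
For General C: with q = P(C1), equating Top's and Bottom's payoffs gives −15q + 7 = 7q − 4 ⇒ q = 1/2.

-1/2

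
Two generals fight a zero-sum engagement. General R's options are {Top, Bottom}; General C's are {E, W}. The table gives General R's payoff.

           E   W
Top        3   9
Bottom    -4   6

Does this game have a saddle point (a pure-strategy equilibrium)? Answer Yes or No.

Yes

Row minima: Top → 3, Bottom → -4; maximin = 3.
Column maxima: E → 3, W → 9; minimax = 3.
maximin = minimax = 3, so a saddle point exists.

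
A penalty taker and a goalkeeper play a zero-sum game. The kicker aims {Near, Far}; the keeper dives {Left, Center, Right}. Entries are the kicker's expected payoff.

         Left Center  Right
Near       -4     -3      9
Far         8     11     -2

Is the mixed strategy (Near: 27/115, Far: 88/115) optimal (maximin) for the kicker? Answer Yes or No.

No

Against Left this mix gives (27/115)·(-4) + (88/115)·8 = 596/115.
Against Center this mix gives (27/115)·(-3) + (88/115)·11 = 887/115.
Against Right this mix gives (27/115)·9 + (88/115)·(-2) = 67/115.
The keeper will play Right, holding the kicker to 67/115. Shifting weight toward the row that does better against Right would raise this floor (the equalizing mix achieves 64/23 against both Right and Left), so the proposed strategy is not optimal.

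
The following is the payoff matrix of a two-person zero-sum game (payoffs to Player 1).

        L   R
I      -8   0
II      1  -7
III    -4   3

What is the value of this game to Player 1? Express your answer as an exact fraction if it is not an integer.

-5/3

Row minima: I → -8, II → -7, III → -4; maximin = -4.
Column maxima: L → 1, R → 3; minimax = 1.
-4 ≠ 1, so there is no saddle point; optimal play is mixed.
I is strictly dominated by III, so Player 1 never plays it.
On the remaining 2×2 (II, III vs L, R):
Let Player 1 play II with probability p. Expected payoff against L: 1p + (-4)(1−p) = 5p − 4; against R: (-7)p + 3(1−p) = −10p + 3.
Setting these equal: 5p − 4 = −10p + 3 ⇒ 15p = 7 ⇒ p = 7/15, and the value is (5)·(7/15) − 4 = -5/3.
For Player 2: with q = P(L), equating II's and III's payoffs gives 8q − 7 = −7q + 3 ⇒ q = 2/3.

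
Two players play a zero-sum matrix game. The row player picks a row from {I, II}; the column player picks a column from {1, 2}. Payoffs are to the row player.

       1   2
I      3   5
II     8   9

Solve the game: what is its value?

8

Row minima: I → 3, II → 8; maximin = 8.
Column maxima: 1 → 8, 2 → 9; minimax = 8.
Since maximin = minimax = 8, there is a saddle point and the value is 8.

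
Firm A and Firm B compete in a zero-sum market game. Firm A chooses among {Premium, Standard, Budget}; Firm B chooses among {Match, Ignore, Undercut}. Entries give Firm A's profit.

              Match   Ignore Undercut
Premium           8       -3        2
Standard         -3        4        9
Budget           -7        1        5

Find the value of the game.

Row minima: Premium → -3, Standard → -3, Budget → -7; maximin = -3.
Column maxima: Match → 8, Ignore → 4, Undercut → 9; minimax = 4.
-3 ≠ 4, so there is no saddle point; optimal play is mixed.
Budget is strictly dominated by Standard, so Firm A never plays it.
Undercut is strictly dominated by Ignore (it gives Firm A strictly more in every row), so Firm B never plays it.
On the remaining 2×2 (Premium, Standard vs Match, Ignore):
Let Firm A play Premium with probability p. Expected payoff against Match: 8p + (-3)(1−p) = 11p − 3; against Ignore: (-3)p + 4(1−p) = −7p + 4.
Setting these equal: 11p − 3 = −7p + 4 ⇒ 18p = 7 ⇒ p = 7/18, and the value is (11)·(7/18) − 3 = 23/18.
For Firm B: with q = P(Match), equating Premium's and Standard's payoffs gives 11q − 3 = −7q + 4 ⇒ q = 7/18.

23/18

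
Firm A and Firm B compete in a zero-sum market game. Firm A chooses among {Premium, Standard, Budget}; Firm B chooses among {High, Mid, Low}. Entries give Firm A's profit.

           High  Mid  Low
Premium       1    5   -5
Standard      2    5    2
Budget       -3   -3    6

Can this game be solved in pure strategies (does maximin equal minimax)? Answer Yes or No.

Row minima: Premium → -5, Standard → 2, Budget → -3; maximin = 2.
Column maxima: High → 2, Mid → 5, Low → 6; minimax = 2.
maximin = minimax = 2, so a saddle point exists.

Yes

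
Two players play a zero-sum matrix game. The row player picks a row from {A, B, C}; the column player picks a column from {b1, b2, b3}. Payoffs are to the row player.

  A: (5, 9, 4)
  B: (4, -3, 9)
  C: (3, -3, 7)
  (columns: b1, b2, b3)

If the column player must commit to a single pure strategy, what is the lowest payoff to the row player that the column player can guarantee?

5

Column maxima: b1 → 5, b2 → 9, b3 → 9.
The smallest of these is 5.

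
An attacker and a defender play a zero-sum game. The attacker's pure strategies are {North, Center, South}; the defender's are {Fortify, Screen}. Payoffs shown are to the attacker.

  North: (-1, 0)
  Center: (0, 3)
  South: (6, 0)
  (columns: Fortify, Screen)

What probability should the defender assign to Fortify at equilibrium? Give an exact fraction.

1/3

Row minima: North → -1, Center → 0, South → 0; maximin = 0.
Column maxima: Fortify → 6, Screen → 3; minimax = 3.
0 ≠ 3, so there is no saddle point; optimal play is mixed.
North is strictly dominated by Center, so the attacker never plays it.
On the remaining 2×2 (Center, South vs Fortify, Screen):
Let the attacker play Center with probability p. Expected payoff against Fortify: 0p + 6(1−p) = −6p + 6; against Screen: 3p + 0(1−p) = 3p.
Setting these equal: −6p + 6 = 3p ⇒ −9p = -6 ⇒ p = 2/3, and the value is (-6)·(2/3) + 6 = 2.
For the defender: with q = P(Fortify), equating Center's and South's payoffs gives −3q + 3 = 6q ⇒ q = 1/3.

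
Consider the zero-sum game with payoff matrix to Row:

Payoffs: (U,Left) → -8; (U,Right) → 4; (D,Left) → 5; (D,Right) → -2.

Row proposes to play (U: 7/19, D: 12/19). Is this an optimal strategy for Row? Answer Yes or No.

Yes

Against Left this mix gives (7/19)·(-8) + (12/19)·5 = 4/19.
Against Right this mix gives (7/19)·4 + (12/19)·(-2) = 4/19.
All of Column's active replies (Left, Right) yield 4/19, and no column does worse for Row. The mix makes Column indifferent and guarantees 4/19, so it is optimal.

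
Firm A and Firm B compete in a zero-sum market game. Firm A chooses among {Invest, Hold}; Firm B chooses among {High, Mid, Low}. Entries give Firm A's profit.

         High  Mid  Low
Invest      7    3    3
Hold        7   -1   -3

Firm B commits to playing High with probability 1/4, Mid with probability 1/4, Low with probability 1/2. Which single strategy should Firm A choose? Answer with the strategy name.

Invest

Expected payoff of Invest: (1/4)·7 + (1/4)·3 + (1/2)·3 = 4.
Expected payoff of Hold: (1/4)·7 + (1/4)·(-1) + (1/2)·(-3) = 0.
The largest is 4, so Firm A's best response is Invest.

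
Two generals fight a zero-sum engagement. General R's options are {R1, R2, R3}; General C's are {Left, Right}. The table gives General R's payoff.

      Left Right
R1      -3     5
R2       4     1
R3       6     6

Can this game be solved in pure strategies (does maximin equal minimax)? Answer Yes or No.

Row minima: R1 → -3, R2 → 1, R3 → 6; maximin = 6.
Column maxima: Left → 6, Right → 6; minimax = 6.
maximin = minimax = 6, so a saddle point exists.

Yes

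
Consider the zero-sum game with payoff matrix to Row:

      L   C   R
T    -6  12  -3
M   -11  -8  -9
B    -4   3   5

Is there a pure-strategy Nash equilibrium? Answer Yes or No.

Row minima: T → -6, M → -11, B → -4; maximin = -4.
Column maxima: L → -4, C → 12, R → 5; minimax = -4.
maximin = minimax = -4, so a saddle point exists.

Yes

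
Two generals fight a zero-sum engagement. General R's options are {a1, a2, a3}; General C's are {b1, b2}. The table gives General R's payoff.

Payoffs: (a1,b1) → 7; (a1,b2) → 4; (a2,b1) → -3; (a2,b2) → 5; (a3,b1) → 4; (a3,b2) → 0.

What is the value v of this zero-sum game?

Row minima: a1 → 4, a2 → -3, a3 → 0; maximin = 4.
Column maxima: b1 → 7, b2 → 5; minimax = 5.
4 ≠ 5, so there is no saddle point; optimal play is mixed.
a3 is strictly dominated by a1, so General R never plays it.
On the remaining 2×2 (a1, a2 vs b1, b2):
Let General R play a1 with probability p. Expected payoff against b1: 7p + (-3)(1−p) = 10p − 3; against b2: 4p + 5(1−p) = −p + 5.
Setting these equal: 10p − 3 = −p + 5 ⇒ 11p = 8 ⇒ p = 8/11, and the value is (10)·(8/11) − 3 = 47/11.
For General C: with q = P(b1), equating a1's and a2's payoffs gives 3q + 4 = −8q + 5 ⇒ q = 1/11.

47/11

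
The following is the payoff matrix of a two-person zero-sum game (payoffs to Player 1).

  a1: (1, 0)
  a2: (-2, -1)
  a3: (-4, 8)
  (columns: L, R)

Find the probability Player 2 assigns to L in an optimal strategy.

Row minima: a1 → 0, a2 → -2, a3 → -4; maximin = 0.
Column maxima: L → 1, R → 8; minimax = 1.
0 ≠ 1, so there is no saddle point; optimal play is mixed.
a2 is strictly dominated by a1, so Player 1 never plays it.
On the remaining 2×2 (a1, a3 vs L, R):
Let Player 1 play a1 with probability p. Expected payoff against L: 1p + (-4)(1−p) = 5p − 4; against R: 0p + 8(1−p) = −8p + 8.
Setting these equal: 5p − 4 = −8p + 8 ⇒ 13p = 12 ⇒ p = 12/13, and the value is (5)·(12/13) − 4 = 8/13.
For Player 2: with q = P(L), equating a1's and a3's payoffs gives q = −12q + 8 ⇒ q = 8/13.

8/13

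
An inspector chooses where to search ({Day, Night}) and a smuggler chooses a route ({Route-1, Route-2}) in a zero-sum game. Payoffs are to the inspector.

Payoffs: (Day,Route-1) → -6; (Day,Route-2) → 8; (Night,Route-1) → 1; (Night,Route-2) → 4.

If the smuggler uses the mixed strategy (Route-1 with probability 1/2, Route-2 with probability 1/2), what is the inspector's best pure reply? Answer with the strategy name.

Night

Expected payoff of Day: (1/2)·(-6) + (1/2)·8 = 1.
Expected payoff of Night: (1/2)·1 + (1/2)·4 = 5/2.
The largest is 5/2, so the inspector's best response is Night.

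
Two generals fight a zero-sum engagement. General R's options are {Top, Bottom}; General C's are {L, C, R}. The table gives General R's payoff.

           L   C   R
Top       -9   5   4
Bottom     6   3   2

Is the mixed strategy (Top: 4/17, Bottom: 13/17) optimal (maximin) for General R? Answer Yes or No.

Against L this mix gives (4/17)·(-9) + (13/17)·6 = 42/17.
Against C this mix gives (4/17)·5 + (13/17)·3 = 59/17.
Against R this mix gives (4/17)·4 + (13/17)·2 = 42/17.
All of General C's active replies (L, R) yield 42/17, and no column does worse for General R. The mix makes General C indifferent and guarantees 42/17, so it is optimal.

Yes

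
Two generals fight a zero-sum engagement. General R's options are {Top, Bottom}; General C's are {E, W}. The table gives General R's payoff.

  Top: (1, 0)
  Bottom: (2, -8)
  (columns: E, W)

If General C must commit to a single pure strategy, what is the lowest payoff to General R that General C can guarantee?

0

Column maxima: E → 2, W → 0.
The smallest of these is 0.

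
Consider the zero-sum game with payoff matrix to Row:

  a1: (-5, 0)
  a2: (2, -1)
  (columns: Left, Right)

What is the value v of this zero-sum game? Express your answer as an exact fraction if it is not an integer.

Row minima: a1 → -5, a2 → -1; maximin = -1.
Column maxima: Left → 2, Right → 0; minimax = 0.
-1 ≠ 0, so there is no saddle point; optimal play is mixed.
Let Row play a1 with probability p. Expected payoff against Left: (-5)p + 2(1−p) = −7p + 2; against Right: 0p + (-1)(1−p) = p − 1.
Setting these equal: −7p + 2 = p − 1 ⇒ −8p = -3 ⇒ p = 3/8, and the value is (-7)·(3/8) + 2 = -5/8.
For Column: with q = P(Left), equating a1's and a2's payoffs gives −5q = 3q − 1 ⇒ q = 1/8.

-5/8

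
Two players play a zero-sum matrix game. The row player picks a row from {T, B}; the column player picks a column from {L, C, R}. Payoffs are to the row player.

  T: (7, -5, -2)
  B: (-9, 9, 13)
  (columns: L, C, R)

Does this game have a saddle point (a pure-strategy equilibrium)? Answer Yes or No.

Row minima: T → -5, B → -9; maximin = -5.
Column maxima: L → 7, C → 9, R → 13; minimax = 7.
-5 ≠ 7, so no pure-strategy equilibrium exists.

No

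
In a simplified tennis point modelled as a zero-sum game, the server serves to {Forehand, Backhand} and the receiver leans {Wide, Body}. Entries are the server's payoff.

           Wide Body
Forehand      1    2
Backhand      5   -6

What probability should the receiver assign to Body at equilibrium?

1/3

Row minima: Forehand → 1, Backhand → -6; maximin = 1.
Column maxima: Wide → 5, Body → 2; minimax = 2.
1 ≠ 2, so there is no saddle point; optimal play is mixed.
Let the server play Forehand with probability p. Expected payoff against Wide: 1p + 5(1−p) = −4p + 5; against Body: 2p + (-6)(1−p) = 8p − 6.
Setting these equal: −4p + 5 = 8p − 6 ⇒ −12p = -11 ⇒ p = 11/12, and the value is (-4)·(11/12) + 5 = 4/3.
For the receiver: with q = P(Wide), equating Forehand's and Backhand's payoffs gives −q + 2 = 11q − 6 ⇒ q = 2/3.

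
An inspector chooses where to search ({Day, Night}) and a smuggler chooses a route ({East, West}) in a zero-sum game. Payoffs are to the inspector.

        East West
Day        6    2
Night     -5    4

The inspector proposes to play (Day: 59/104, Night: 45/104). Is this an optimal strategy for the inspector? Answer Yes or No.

Against East this mix gives (59/104)·6 + (45/104)·(-5) = 129/104.
Against West this mix gives (59/104)·2 + (45/104)·4 = 149/52.
The smuggler will play East, holding the inspector to 129/104. Shifting weight toward the row that does better against East would raise this floor (the equalizing mix achieves 34/13 against both East and West), so the proposed strategy is not optimal.

No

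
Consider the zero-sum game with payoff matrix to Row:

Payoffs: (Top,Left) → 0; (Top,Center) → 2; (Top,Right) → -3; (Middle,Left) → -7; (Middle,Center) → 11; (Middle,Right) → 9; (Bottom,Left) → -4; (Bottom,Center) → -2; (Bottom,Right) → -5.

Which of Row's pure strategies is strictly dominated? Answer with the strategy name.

Top gives a strictly higher payoff than Bottom against every column: 0 > -4, 2 > -2, -3 > -5.
So Bottom is strictly dominated and Row never plays it.

Bottom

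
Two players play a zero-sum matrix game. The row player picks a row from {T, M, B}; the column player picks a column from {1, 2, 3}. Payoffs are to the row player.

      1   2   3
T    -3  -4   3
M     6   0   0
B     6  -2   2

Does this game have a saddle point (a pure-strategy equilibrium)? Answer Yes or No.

Row minima: T → -4, M → 0, B → -2; maximin = 0.
Column maxima: 1 → 6, 2 → 0, 3 → 3; minimax = 0.
maximin = minimax = 0, so a saddle point exists.

Yes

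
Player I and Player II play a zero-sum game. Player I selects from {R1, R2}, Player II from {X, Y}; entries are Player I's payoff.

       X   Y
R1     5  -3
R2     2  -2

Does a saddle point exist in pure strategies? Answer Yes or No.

Row minima: R1 → -3, R2 → -2; maximin = -2.
Column maxima: X → 5, Y → -2; minimax = -2.
maximin = minimax = -2, so a saddle point exists.

Yes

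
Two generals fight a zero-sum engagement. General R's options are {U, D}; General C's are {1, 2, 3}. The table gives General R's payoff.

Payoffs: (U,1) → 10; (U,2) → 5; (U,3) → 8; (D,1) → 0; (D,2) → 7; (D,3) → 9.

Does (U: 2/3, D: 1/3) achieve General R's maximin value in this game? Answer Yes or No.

No

Against 1 this mix gives (2/3)·10 + (1/3)·0 = 20/3.
Against 2 this mix gives (2/3)·5 + (1/3)·7 = 17/3.
Against 3 this mix gives (2/3)·8 + (1/3)·9 = 25/3.
General C will play 2, holding General R to 17/3. Shifting weight toward the row that does better against 2 would raise this floor (the equalizing mix achieves 35/6 against both 2 and 1), so the proposed strategy is not optimal.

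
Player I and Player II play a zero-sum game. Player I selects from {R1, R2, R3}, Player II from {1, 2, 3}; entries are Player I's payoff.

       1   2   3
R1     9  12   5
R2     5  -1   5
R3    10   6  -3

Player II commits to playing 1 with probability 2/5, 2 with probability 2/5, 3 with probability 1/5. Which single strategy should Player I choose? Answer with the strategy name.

R1

Expected payoff of R1: (2/5)·9 + (2/5)·12 + (1/5)·5 = 47/5.
Expected payoff of R2: (2/5)·5 + (2/5)·(-1) + (1/5)·5 = 13/5.
Expected payoff of R3: (2/5)·10 + (2/5)·6 + (1/5)·(-3) = 29/5.
The largest is 47/5, so Player I's best response is R1.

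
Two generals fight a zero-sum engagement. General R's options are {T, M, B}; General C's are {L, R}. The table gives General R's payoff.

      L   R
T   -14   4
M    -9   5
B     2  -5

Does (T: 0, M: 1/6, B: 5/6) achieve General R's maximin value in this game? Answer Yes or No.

No

Against L this mix gives (1/6)·(-9) + (5/6)·2 = 1/6.
Against R this mix gives (1/6)·5 + (5/6)·(-5) = -10/3.
General C will play R, holding General R to -10/3. Shifting weight toward the row that does better against R would raise this floor (the equalizing mix achieves -5/3 against both R and L), so the proposed strategy is not optimal.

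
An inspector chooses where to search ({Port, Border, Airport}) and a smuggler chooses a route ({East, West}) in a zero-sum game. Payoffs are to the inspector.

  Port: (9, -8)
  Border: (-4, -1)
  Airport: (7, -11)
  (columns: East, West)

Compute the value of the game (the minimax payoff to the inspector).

-41/20

Row minima: Port → -8, Border → -4, Airport → -11; maximin = -4.
Column maxima: East → 9, West → -1; minimax = -1.
-4 ≠ -1, so there is no saddle point; optimal play is mixed.
Airport is strictly dominated by Port, so the inspector never plays it.
On the remaining 2×2 (Port, Border vs East, West):
Let the inspector play Port with probability p. Expected payoff against East: 9p + (-4)(1−p) = 13p − 4; against West: (-8)p + (-1)(1−p) = −7p − 1.
Setting these equal: 13p − 4 = −7p − 1 ⇒ 20p = 3 ⇒ p = 3/20, and the value is (13)·(3/20) − 4 = -41/20.
For the smuggler: with q = P(East), equating Port's and Border's payoffs gives 17q − 8 = −3q − 1 ⇒ q = 7/20.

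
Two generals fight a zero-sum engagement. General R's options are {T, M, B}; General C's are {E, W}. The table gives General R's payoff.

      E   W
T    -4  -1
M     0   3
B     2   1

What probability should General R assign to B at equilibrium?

3/4

Row minima: T → -4, M → 0, B → 1; maximin = 1.
Column maxima: E → 2, W → 3; minimax = 2.
1 ≠ 2, so there is no saddle point; optimal play is mixed.
T is strictly dominated by M, so General R never plays it.
On the remaining 2×2 (M, B vs E, W):
Let General R play M with probability p. Expected payoff against E: 0p + 2(1−p) = −2p + 2; against W: 3p + 1(1−p) = 2p + 1.
Setting these equal: −2p + 2 = 2p + 1 ⇒ −4p = -1 ⇒ p = 1/4, and the value is (-2)·(1/4) + 2 = 3/2.
For General C: with q = P(E), equating M's and B's payoffs gives −3q + 3 = q + 1 ⇒ q = 1/2.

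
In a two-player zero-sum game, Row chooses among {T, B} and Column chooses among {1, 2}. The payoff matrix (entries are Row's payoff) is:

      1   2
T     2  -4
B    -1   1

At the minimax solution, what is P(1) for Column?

5/8

Row minima: T → -4, B → -1; maximin = -1.
Column maxima: 1 → 2, 2 → 1; minimax = 1.
-1 ≠ 1, so there is no saddle point; optimal play is mixed.
Let Row play T with probability p. Expected payoff against 1: 2p + (-1)(1−p) = 3p − 1; against 2: (-4)p + 1(1−p) = −5p + 1.
Setting these equal: 3p − 1 = −5p + 1 ⇒ 8p = 2 ⇒ p = 1/4, and the value is (3)·(1/4) − 1 = -1/4.
For Column: with q = P(1), equating T's and B's payoffs gives 6q − 4 = −2q + 1 ⇒ q = 5/8.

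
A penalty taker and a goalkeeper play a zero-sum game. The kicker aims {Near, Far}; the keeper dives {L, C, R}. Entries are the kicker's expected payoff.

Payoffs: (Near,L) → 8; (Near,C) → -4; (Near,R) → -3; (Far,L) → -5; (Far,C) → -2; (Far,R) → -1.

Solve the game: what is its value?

-12/5

Row minima: Near → -4, Far → -5; maximin = -4.
Column maxima: L → 8, C → -2, R → -1; minimax = -2.
-4 ≠ -2, so there is no saddle point; optimal play is mixed.
R is strictly dominated by C (it gives the kicker strictly more in every row), so the keeper never plays it.
On the remaining 2×2 (Near, Far vs L, C):
Let the kicker play Near with probability p. Expected payoff against L: 8p + (-5)(1−p) = 13p − 5; against C: (-4)p + (-2)(1−p) = −2p − 2.
Setting these equal: 13p − 5 = −2p − 2 ⇒ 15p = 3 ⇒ p = 1/5, and the value is (13)·(1/5) − 5 = -12/5.
For the keeper: with q = P(L), equating Near's and Far's payoffs gives 12q − 4 = −3q − 2 ⇒ q = 2/15.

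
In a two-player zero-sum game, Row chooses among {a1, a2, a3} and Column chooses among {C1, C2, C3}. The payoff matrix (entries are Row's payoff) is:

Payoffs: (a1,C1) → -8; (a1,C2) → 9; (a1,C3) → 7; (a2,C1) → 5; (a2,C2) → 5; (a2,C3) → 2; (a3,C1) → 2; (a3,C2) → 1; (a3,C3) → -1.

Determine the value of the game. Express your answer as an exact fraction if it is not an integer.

17/6

Row minima: a1 → -8, a2 → 2, a3 → -1; maximin = 2.
Column maxima: C1 → 5, C2 → 9, C3 → 7; minimax = 5.
2 ≠ 5, so there is no saddle point; optimal play is mixed.
a3 is strictly dominated by a2, so Row never plays it.
C2 is strictly dominated by C3 (it gives Row strictly more in every row), so Column never plays it.
On the remaining 2×2 (a1, a2 vs C1, C3):
Let Row play a1 with probability p. Expected payoff against C1: (-8)p + 5(1−p) = −13p + 5; against C3: 7p + 2(1−p) = 5p + 2.
Setting these equal: −13p + 5 = 5p + 2 ⇒ −18p = -3 ⇒ p = 1/6, and the value is (-13)·(1/6) + 5 = 17/6.
For Column: with q = P(C1), equating a1's and a2's payoffs gives −15q + 7 = 3q + 2 ⇒ q = 5/18.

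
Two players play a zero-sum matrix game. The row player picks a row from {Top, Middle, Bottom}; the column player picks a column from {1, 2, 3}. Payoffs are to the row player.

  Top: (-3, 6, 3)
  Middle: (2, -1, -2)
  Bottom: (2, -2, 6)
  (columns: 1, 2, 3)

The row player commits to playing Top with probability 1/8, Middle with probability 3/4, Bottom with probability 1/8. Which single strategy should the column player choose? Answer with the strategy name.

If the column player plays 1, the row player's expected payoff is (1/8)·(-3) + (3/4)·2 + (1/8)·2 = 11/8.
If the column player plays 2, the row player's expected payoff is (1/8)·6 + (3/4)·(-1) + (1/8)·(-2) = -1/4.
If the column player plays 3, the row player's expected payoff is (1/8)·3 + (3/4)·(-2) + (1/8)·6 = -3/8.
The column player minimizes the row player's payoff; the smallest is -3/8, so the best response is 3.

3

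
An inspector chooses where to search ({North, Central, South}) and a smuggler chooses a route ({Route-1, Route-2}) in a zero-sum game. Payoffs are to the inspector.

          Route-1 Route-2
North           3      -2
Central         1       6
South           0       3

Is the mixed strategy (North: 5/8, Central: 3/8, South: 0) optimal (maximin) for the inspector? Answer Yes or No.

No

Against Route-1 this mix gives (5/8)·3 + (3/8)·1 = 9/4.
Against Route-2 this mix gives (5/8)·(-2) + (3/8)·6 = 1.
The smuggler will play Route-2, holding the inspector to 1. Shifting weight toward the row that does better against Route-2 would raise this floor (the equalizing mix achieves 2 against both Route-2 and Route-1), so the proposed strategy is not optimal.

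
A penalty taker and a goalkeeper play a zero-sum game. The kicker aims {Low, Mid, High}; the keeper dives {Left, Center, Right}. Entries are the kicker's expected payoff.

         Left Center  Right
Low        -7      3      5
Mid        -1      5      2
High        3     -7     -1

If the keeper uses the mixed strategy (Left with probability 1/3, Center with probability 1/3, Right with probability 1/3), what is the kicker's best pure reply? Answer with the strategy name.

Expected payoff of Low: (1/3)·(-7) + (1/3)·3 + (1/3)·5 = 1/3.
Expected payoff of Mid: (1/3)·(-1) + (1/3)·5 + (1/3)·2 = 2.
Expected payoff of High: (1/3)·3 + (1/3)·(-7) + (1/3)·(-1) = -5/3.
The largest is 2, so the kicker's best response is Mid.

Mid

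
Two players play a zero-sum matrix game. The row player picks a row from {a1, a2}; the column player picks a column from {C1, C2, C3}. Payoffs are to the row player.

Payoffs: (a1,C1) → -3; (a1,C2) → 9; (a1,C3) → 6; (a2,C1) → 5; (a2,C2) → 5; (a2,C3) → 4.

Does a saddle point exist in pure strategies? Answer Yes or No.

Row minima: a1 → -3, a2 → 4; maximin = 4.
Column maxima: C1 → 5, C2 → 9, C3 → 6; minimax = 5.
4 ≠ 5, so no pure-strategy equilibrium exists.

No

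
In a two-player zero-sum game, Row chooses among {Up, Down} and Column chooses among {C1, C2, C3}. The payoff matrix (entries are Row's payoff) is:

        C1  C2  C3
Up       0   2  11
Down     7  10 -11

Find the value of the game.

77/29

Row minima: Up → 0, Down → -11; maximin = 0.
Column maxima: C1 → 7, C2 → 10, C3 → 11; minimax = 7.
0 ≠ 7, so there is no saddle point; optimal play is mixed.
C2 is strictly dominated by C1 (it gives Row strictly more in every row), so Column never plays it.
On the remaining 2×2 (Up, Down vs C1, C3):
Let Row play Up with probability p. Expected payoff against C1: 0p + 7(1−p) = −7p + 7; against C3: 11p + (-11)(1−p) = 22p − 11.
Setting these equal: −7p + 7 = 22p − 11 ⇒ −29p = -18 ⇒ p = 18/29, and the value is (-7)·(18/29) + 7 = 77/29.
For Column: with q = P(C1), equating Up's and Down's payoffs gives −11q + 11 = 18q − 11 ⇒ q = 22/29.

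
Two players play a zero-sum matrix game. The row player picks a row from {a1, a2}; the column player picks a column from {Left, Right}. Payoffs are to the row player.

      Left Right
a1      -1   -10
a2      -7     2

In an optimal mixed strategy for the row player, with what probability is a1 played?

1/2

Row minima: a1 → -10, a2 → -7; maximin = -7.
Column maxima: Left → -1, Right → 2; minimax = -1.
-7 ≠ -1, so there is no saddle point; optimal play is mixed.
Let the row player play a1 with probability p. Expected payoff against Left: (-1)p + (-7)(1−p) = 6p − 7; against Right: (-10)p + 2(1−p) = −12p + 2.
Setting these equal: 6p − 7 = −12p + 2 ⇒ 18p = 9 ⇒ p = 1/2, and the value is (6)·(1/2) − 7 = -4.
For the column player: with q = P(Left), equating a1's and a2's payoffs gives 9q − 10 = −9q + 2 ⇒ q = 2/3.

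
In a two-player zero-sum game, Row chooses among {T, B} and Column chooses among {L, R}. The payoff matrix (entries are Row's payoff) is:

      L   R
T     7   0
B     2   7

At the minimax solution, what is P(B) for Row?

Row minima: T → 0, B → 2; maximin = 2.
Column maxima: L → 7, R → 7; minimax = 7.
2 ≠ 7, so there is no saddle point; optimal play is mixed.
Let Row play T with probability p. Expected payoff against L: 7p + 2(1−p) = 5p + 2; against R: 0p + 7(1−p) = −7p + 7.
Setting these equal: 5p + 2 = −7p + 7 ⇒ 12p = 5 ⇒ p = 5/12, and the value is (5)·(5/12) + 2 = 49/12.
For Column: with q = P(L), equating T's and B's payoffs gives 7q = −5q + 7 ⇒ q = 7/12.

7/12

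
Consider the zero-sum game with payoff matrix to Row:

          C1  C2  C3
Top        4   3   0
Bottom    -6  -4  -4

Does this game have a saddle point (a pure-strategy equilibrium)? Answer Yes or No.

Yes

Row minima: Top → 0, Bottom → -6; maximin = 0.
Column maxima: C1 → 4, C2 → 3, C3 → 0; minimax = 0.
maximin = minimax = 0, so a saddle point exists.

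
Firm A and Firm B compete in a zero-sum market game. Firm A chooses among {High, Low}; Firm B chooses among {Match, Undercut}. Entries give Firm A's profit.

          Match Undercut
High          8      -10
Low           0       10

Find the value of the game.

Row minima: High → -10, Low → 0; maximin = 0.
Column maxima: Match → 8, Undercut → 10; minimax = 8.
0 ≠ 8, so there is no saddle point; optimal play is mixed.
Let Firm A play High with probability p. Expected payoff against Match: 8p + 0(1−p) = 8p; against Undercut: (-10)p + 10(1−p) = −20p + 10.
Setting these equal: 8p = −20p + 10 ⇒ 28p = 10 ⇒ p = 5/14, and the value is (8)·(5/14) = 20/7.
For Firm B: with q = P(Match), equating High's and Low's payoffs gives 18q − 10 = −10q + 10 ⇒ q = 5/7.

20/7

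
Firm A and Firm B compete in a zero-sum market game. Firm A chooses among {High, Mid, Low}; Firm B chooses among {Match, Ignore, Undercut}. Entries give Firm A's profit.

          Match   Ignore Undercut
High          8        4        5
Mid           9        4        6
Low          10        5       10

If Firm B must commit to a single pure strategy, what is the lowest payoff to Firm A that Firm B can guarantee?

5

Column maxima: Match → 10, Ignore → 5, Undercut → 10.
The smallest of these is 5.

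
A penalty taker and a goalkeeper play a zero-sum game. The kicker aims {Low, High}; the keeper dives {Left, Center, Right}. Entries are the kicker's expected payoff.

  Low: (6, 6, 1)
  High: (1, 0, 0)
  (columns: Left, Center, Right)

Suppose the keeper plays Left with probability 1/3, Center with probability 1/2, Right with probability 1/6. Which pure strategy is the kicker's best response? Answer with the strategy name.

Low

Expected payoff of Low: (1/3)·6 + (1/2)·6 + (1/6)·1 = 31/6.
Expected payoff of High: (1/3)·1 + (1/2)·0 + (1/6)·0 = 1/3.
The largest is 31/6, so the kicker's best response is Low.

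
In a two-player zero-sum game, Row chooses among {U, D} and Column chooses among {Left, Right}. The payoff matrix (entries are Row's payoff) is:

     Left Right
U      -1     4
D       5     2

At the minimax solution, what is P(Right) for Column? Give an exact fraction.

3/4

Row minima: U → -1, D → 2; maximin = 2.
Column maxima: Left → 5, Right → 4; minimax = 4.
2 ≠ 4, so there is no saddle point; optimal play is mixed.
Let Row play U with probability p. Expected payoff against Left: (-1)p + 5(1−p) = −6p + 5; against Right: 4p + 2(1−p) = 2p + 2.
Setting these equal: −6p + 5 = 2p + 2 ⇒ −8p = -3 ⇒ p = 3/8, and the value is (-6)·(3/8) + 5 = 11/4.
For Column: with q = P(Left), equating U's and D's payoffs gives −5q + 4 = 3q + 2 ⇒ q = 1/4.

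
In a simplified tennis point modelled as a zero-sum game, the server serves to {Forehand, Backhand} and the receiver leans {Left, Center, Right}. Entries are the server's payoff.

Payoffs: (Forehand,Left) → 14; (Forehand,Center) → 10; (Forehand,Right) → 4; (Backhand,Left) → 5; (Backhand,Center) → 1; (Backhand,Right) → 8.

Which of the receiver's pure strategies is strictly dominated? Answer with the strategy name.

Left

Center holds the server's payoff strictly below Left in every row: 10 < 14, 1 < 5.
So Left is strictly dominated for the receiver.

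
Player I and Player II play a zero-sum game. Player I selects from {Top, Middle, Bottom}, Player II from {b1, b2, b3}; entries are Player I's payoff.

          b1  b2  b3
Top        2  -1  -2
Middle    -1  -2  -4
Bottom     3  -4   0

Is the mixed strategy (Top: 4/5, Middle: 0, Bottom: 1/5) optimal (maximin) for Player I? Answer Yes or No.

Against b1 this mix gives (4/5)·2 + (1/5)·3 = 11/5.
Against b2 this mix gives (4/5)·(-1) + (1/5)·(-4) = -8/5.
Against b3 this mix gives (4/5)·(-2) + (1/5)·0 = -8/5.
All of Player II's active replies (b2, b3) yield -8/5, and no column does worse for Player I. The mix makes Player II indifferent and guarantees -8/5, so it is optimal.

Yes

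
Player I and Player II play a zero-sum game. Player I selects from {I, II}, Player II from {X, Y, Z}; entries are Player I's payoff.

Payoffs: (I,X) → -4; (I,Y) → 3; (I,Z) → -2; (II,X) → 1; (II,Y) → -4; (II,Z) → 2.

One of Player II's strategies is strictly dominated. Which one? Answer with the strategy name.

Z

X holds Player I's payoff strictly below Z in every row: -4 < -2, 1 < 2.
So Z is strictly dominated for Player II.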